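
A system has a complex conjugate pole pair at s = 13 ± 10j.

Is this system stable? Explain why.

Real part of poles is 13 (> 0, right half-plane). Unstable.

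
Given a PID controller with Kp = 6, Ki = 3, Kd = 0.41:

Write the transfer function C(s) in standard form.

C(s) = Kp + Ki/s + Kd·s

Substituting values: C(s) = 6 + 3/s + 0.41s = (0.41s² + 6s + 3)/s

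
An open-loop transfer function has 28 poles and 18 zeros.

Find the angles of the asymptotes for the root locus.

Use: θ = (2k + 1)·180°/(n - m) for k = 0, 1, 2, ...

n - m = 28 - 18 = 10. Angles: θk = (2k + 1)·180°/10 = 18°, 54°, 90°, 126°, 162°, 198°, 234°, 270°, 306°, 342°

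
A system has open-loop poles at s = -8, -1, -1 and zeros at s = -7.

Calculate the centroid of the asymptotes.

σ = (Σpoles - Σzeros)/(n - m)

σ = (Σpoles - Σzeros)/(n - m) = (-10 - (-7))/(3 - 1) = -3/2 = -1.5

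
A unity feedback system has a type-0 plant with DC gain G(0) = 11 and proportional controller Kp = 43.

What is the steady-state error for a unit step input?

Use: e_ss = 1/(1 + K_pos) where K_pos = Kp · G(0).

K_pos = Kp · G(0) = 43 × 11 = 473. e_ss = 1/(1 + 473) = 0.0021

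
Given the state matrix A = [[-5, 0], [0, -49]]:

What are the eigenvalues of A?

For diagonal matrix, eigenvalues are diagonal entries: λ₁ = -5, λ₂ = -49.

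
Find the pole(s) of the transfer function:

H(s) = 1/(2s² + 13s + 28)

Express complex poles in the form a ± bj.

Discriminant = 13² - 4×2×28 = 169 - 224 = -55 < 0, so the poles are a complex conjugate pair s = (-13 ± j√55)/(2×2). Real part = -13/(2×2) = -13/4 = -3.25; imaginary part = ±√55/(2×2) ≈ 1.8540. Poles: s = -3.25 ± 1.8540j.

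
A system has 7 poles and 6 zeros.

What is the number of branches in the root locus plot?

Root locus has n branches where n = number of poles = 7.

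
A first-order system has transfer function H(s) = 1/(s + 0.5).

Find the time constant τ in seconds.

For H(s) = 1/(s + 1/τ), the pole is at -1/τ = -0.5, so τ = 1/0.5 = 2 s.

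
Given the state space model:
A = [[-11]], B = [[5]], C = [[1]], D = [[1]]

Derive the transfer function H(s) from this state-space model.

(sI - A)⁻¹ = 1/(s + 11). H(s) = 1×5/(s + 11) + 1 = (s + 16)/(s + 11).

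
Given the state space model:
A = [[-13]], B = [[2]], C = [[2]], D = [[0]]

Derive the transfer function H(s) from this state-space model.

(sI - A)⁻¹ = 1/(s + 13). H(s) = 2 × 2/(s + 13) + 0 = 4/(s + 13).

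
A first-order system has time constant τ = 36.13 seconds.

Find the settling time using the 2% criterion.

For first-order system, 2% settling time ≈ 4τ = 4 × 36.13 = 144.52 s.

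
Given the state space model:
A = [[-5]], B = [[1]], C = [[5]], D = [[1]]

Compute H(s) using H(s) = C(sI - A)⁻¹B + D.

(sI - A)⁻¹ = 1/(s + 5). H(s) = 5×1/(s + 5) + 1 = (s + 10)/(s + 5).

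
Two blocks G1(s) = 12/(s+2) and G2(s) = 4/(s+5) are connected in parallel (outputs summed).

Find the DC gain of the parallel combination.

Parallel: G_eq = G1 + G2. DC gain = G1(0) + G2(0) = 12/2 + 4/5 = 6 + 0.8 = 6.8.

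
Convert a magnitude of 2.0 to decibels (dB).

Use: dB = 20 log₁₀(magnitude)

dB = 20 log₁₀(2.0) = 6.0 dB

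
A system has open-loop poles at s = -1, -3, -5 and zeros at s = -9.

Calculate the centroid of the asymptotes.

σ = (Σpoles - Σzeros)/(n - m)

σ = (Σpoles - Σzeros)/(n - m) = (-9 - (-9))/(3 - 1) = 0/2 = 0.0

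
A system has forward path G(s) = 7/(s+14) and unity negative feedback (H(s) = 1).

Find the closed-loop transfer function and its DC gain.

T(s) = G/(1+GH) = [7/(s+14)] / [1 + 7/(s+14)] = 7/(s+14+7) = 7/(s+21). DC gain = 7/21 = 0.3333.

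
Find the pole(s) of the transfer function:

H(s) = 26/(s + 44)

Pole is where denominator = 0: s + 44 = 0, so s = -44.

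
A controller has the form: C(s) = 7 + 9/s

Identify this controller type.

This is a Proportional-Integral (PI) controller.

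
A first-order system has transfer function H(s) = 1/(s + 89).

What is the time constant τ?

For H(s) = 1/(s + 1/τ), the pole is at -1/τ = -89, so τ = 1/89 = 0.0112 s.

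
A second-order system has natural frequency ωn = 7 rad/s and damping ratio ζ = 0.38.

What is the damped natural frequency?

ωd = ωn√(1 - ζ²) = 7√(1 - 0.38²) = 6.47 rad/s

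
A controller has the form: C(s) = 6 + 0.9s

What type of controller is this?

This is a Proportional-Derivative (PD) controller.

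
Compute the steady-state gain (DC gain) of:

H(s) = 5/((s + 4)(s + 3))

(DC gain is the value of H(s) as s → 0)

DC gain = H(0) = 5/(4 × 3) = 5/12 = 0.4167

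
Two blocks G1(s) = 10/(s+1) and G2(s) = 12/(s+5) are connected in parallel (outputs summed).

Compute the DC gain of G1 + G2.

Parallel: G_eq = G1 + G2. DC gain = G1(0) + G2(0) = 10/1 + 12/5 = 10 + 2.4 = 12.4.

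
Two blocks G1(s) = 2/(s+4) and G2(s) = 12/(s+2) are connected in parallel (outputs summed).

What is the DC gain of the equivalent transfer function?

Parallel: G_eq = G1 + G2. DC gain = G1(0) + G2(0) = 2/4 + 12/2 = 0.5 + 6 = 6.5.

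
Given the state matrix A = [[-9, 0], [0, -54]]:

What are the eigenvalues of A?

For diagonal matrix, eigenvalues are diagonal entries: λ₁ = -9, λ₂ = -54.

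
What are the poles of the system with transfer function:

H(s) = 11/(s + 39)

Pole is where denominator = 0: s + 39 = 0, so s = -39.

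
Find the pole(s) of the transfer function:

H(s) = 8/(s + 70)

Pole is where denominator = 0: s + 70 = 0, so s = -70.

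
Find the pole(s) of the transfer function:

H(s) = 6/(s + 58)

Pole is where denominator = 0: s + 58 = 0, so s = -58.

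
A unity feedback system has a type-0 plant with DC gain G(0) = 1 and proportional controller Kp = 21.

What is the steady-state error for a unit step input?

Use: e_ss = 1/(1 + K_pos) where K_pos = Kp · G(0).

K_pos = Kp · G(0) = 21 × 1 = 21. e_ss = 1/(1 + 21) = 0.0455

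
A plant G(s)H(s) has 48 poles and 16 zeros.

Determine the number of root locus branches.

Root locus has n branches where n = number of poles = 48.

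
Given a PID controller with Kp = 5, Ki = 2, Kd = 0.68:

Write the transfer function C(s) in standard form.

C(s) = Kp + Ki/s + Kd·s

Substituting values: C(s) = 5 + 2/s + 0.68s = (0.68s² + 5s + 2)/s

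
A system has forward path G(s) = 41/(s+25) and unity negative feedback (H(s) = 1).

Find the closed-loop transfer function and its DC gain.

T(s) = G/(1+GH) = [41/(s+25)] / [1 + 41/(s+25)] = 41/(s+25+41) = 41/(s+66). DC gain = 41/66 = 0.6212.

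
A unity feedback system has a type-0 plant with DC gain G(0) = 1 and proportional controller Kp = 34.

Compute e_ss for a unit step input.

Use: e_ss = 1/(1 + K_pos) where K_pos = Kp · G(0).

K_pos = Kp · G(0) = 34 × 1 = 34. e_ss = 1/(1 + 34) = 0.0286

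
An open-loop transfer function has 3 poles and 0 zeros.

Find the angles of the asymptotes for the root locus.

n - m = 3 - 0 = 3. Angles: θk = (2k + 1)·180°/3 = 60°, 180°, 300°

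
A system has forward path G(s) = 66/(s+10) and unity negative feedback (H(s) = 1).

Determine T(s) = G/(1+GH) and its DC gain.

T(s) = G/(1+GH) = [66/(s+10)] / [1 + 66/(s+10)] = 66/(s+10+66) = 66/(s+76). DC gain = 66/76 = 0.8684.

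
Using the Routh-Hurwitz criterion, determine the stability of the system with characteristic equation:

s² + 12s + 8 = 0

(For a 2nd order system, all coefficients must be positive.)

Coefficients: 1, 12, 8. All positive, so system is stable.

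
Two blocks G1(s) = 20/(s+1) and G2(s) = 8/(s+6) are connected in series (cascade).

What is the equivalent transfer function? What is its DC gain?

Series: multiply transfer functions. G_eq = 20/(s+1) × 8/(s+6) = 160/((s+1)(s+6)). DC gain = 160/(1×6) = 26.6667.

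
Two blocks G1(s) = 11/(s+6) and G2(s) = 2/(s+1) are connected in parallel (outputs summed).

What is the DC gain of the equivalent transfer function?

Parallel: G_eq = G1 + G2. DC gain = G1(0) + G2(0) = 11/6 + 2/1 = 1.8333 + 2 = 3.8333.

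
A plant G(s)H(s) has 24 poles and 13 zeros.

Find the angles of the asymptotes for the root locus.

n - m = 24 - 13 = 11. Angles: θk = (2k + 1)·180°/11 = 16.36°, 49.09°, 81.82°, 114.55°, 147.27°, 180°, 212.73°, 245.45°, 278.18°, 310.91°, 343.64°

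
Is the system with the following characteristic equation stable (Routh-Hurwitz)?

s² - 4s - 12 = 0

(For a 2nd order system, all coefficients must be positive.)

Coefficients: 1, -4, -12. b=-4, c=-12 not positive, so system is unstable.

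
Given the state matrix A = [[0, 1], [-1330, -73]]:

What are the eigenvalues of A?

det(A - λI) = λ² - (-73)λ + 1330 = (λ - (-38))(λ - (-35)). Eigenvalues: -38, -35.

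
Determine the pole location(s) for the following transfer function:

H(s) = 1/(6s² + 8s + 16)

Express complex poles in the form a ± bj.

Discriminant = 8² - 4×6×16 = 64 - 384 = -320 < 0, so the poles are a complex conjugate pair s = (-8 ± j√320)/(2×6). Real part = -8/(2×6) = -8/12 ≈ -0.6667; imaginary part = ±√320/(2×6) ≈ 1.4907. Poles: s = -0.6667 ± 1.4907j.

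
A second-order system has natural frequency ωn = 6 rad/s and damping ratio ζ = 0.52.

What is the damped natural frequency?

ωd = ωn√(1 - ζ²) = 6√(1 - 0.52²) = 5.12 rad/s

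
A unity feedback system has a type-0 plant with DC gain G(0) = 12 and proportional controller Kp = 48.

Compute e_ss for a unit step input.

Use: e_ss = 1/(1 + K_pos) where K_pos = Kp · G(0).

K_pos = Kp · G(0) = 48 × 12 = 576. e_ss = 1/(1 + 576) = 0.0017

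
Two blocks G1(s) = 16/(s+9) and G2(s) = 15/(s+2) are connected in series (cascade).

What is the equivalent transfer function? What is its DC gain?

Series: multiply transfer functions. G_eq = 16/(s+9) × 15/(s+2) = 240/((s+9)(s+2)). DC gain = 240/(9×2) = 13.3333.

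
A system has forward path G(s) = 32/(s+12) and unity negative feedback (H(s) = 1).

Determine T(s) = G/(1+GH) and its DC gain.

T(s) = G/(1+GH) = [32/(s+12)] / [1 + 32/(s+12)] = 32/(s+12+32) = 32/(s+44). DC gain = 32/44 = 0.7273.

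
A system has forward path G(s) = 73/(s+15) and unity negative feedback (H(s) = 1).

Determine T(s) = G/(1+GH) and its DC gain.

T(s) = G/(1+GH) = [73/(s+15)] / [1 + 73/(s+15)] = 73/(s+15+73) = 73/(s+88). DC gain = 73/88 = 0.8295.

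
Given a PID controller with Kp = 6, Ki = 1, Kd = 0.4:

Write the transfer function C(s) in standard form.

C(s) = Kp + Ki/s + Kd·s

Substituting values: C(s) = 6 + 1/s + 0.4s = (0.4s² + 6s + 1)/s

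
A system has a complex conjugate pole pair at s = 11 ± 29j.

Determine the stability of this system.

Real part of poles is 11 (> 0, right half-plane). Unstable.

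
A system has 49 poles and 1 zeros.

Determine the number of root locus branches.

Root locus has n branches where n = number of poles = 49.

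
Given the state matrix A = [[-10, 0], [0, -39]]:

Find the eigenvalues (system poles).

For diagonal matrix, eigenvalues are diagonal entries: λ₁ = -10, λ₂ = -39.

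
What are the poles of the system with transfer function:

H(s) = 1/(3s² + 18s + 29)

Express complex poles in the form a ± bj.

Discriminant = 18² - 4×3×29 = 324 - 348 = -24 < 0, so the poles are a complex conjugate pair s = (-18 ± j√24)/(2×3). Real part = -18/(2×3) = -18/6 = -3; imaginary part = ±√24/(2×3) ≈ 0.8165. Poles: s = -3 ± 0.8165j.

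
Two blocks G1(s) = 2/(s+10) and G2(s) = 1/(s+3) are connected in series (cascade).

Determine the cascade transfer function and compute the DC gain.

Series: multiply transfer functions. G_eq = 2/(s+10) × 1/(s+3) = 2/((s+10)(s+3)). DC gain = 2/(10×3) = 0.0667.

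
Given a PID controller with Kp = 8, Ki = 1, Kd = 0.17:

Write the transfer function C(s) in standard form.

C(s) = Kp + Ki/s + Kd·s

Substituting values: C(s) = 8 + 1/s + 0.17s = (0.17s² + 8s + 1)/s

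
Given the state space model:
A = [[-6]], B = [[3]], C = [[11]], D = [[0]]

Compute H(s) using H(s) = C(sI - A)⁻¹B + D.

(sI - A)⁻¹ = 1/(s + 6). H(s) = 11 × 3/(s + 6) + 0 = 33/(s + 6).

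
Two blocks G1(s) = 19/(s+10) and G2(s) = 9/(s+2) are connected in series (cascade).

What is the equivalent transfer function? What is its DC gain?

Series: multiply transfer functions. G_eq = 19/(s+10) × 9/(s+2) = 171/((s+10)(s+2)). DC gain = 171/(10×2) = 8.55.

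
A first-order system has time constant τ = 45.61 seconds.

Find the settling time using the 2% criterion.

For first-order system, 2% settling time ≈ 4τ = 4 × 45.61 = 182.44 s.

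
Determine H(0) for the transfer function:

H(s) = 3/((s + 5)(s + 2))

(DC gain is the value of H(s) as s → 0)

DC gain = H(0) = 3/(5 × 2) = 3/10 = 0.3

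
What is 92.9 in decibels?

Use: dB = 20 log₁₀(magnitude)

dB = 20 log₁₀(92.9) = 39.4 dB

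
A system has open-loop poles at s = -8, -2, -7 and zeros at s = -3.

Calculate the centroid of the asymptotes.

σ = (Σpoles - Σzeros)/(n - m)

σ = (Σpoles - Σzeros)/(n - m) = (-17 - (-3))/(3 - 1) = -14/2 = -7.0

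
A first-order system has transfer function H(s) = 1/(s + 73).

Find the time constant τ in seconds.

For H(s) = 1/(s + 1/τ), the pole is at -1/τ = -73, so τ = 1/73 = 0.0137 s.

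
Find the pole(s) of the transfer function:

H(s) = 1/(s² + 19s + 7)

Discriminant = 19² - 4×1×7 = 361 - 28 = 333 > 0, so two distinct real poles. Using quadratic formula: s = (-19 ± √333)/(2×1) = (-19 ± √333)/2, with √333 ≈ 18.2483. s₁ ≈ -0.3759, s₂ ≈ -18.6241. Poles: s₁ = -0.3759, s₂ = -18.6241.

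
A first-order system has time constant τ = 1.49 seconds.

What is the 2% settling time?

For first-order system, 2% settling time ≈ 4τ = 4 × 1.49 = 5.96 s.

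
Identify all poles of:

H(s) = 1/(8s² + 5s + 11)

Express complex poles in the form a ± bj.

Discriminant = 5² - 4×8×11 = 25 - 352 = -327 < 0, so the poles are a complex conjugate pair s = (-5 ± j√327)/(2×8). Real part = -5/(2×8) = -5/16 = -0.3125; imaginary part = ±√327/(2×8) ≈ 1.1302. Poles: s = -0.3125 ± 1.1302j.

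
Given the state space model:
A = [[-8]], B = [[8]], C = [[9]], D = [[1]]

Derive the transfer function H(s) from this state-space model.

(sI - A)⁻¹ = 1/(s + 8). H(s) = 9×8/(s + 8) + 1 = (s + 80)/(s + 8).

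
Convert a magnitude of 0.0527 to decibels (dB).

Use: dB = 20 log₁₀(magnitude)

dB = 20 log₁₀(0.0527) = -25.6 dB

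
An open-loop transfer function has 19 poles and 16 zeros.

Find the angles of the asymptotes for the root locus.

n - m = 19 - 16 = 3. Angles: θk = (2k + 1)·180°/3 = 60°, 180°, 300°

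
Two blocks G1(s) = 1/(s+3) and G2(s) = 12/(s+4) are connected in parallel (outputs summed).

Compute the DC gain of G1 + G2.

Parallel: G_eq = G1 + G2. DC gain = G1(0) + G2(0) = 1/3 + 12/4 = 0.3333 + 3 = 3.3333.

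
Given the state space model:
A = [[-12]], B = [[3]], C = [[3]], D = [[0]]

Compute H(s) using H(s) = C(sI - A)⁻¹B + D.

(sI - A)⁻¹ = 1/(s + 12). H(s) = 3 × 3/(s + 12) + 0 = 9/(s + 12).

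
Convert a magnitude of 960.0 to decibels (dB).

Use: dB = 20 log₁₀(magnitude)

dB = 20 log₁₀(960.0) = 59.6 dB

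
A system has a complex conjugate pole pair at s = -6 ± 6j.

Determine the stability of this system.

Real part of poles is -6 (< 0, left half-plane). Stable.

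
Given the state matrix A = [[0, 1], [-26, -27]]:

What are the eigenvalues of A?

det(A - λI) = λ² - (-27)λ + 26 = (λ - (-1))(λ - (-26)). Eigenvalues: -1, -26.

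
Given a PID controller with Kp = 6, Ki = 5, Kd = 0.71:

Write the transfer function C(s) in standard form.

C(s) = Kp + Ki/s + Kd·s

Substituting values: C(s) = 6 + 5/s + 0.71s = (0.71s² + 6s + 5)/s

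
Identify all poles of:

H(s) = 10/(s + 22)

Pole is where denominator = 0: s + 22 = 0, so s = -22.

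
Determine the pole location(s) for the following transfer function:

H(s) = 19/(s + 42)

Pole is where denominator = 0: s + 42 = 0, so s = -42.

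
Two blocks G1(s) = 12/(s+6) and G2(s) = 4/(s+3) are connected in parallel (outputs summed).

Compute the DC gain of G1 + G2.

Parallel: G_eq = G1 + G2. DC gain = G1(0) + G2(0) = 12/6 + 4/3 = 2 + 1.3333 = 3.3333.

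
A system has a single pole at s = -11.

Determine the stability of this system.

Pole at s = -11 is in the left half-plane. Stable.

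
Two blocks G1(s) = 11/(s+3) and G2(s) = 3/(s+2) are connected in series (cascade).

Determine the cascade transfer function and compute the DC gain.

Series: multiply transfer functions. G_eq = 11/(s+3) × 3/(s+2) = 33/((s+3)(s+2)). DC gain = 33/(3×2) = 5.5.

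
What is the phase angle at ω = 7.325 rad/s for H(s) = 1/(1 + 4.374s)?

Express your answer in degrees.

Phase = -arctan(ωτ) = -arctan(7.325 × 4.374) = -88.2°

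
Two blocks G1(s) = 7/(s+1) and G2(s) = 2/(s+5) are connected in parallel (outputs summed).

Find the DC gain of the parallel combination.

Parallel: G_eq = G1 + G2. DC gain = G1(0) + G2(0) = 7/1 + 2/5 = 7 + 0.4 = 7.4.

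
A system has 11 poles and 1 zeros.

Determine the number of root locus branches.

Root locus has n branches where n = number of poles = 11.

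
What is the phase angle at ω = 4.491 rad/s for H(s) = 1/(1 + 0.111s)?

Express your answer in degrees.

Phase = -arctan(ωτ) = -arctan(4.491 × 0.111) = -26.5°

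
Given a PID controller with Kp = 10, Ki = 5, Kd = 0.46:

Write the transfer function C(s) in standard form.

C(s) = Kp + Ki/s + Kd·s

Substituting values: C(s) = 10 + 5/s + 0.46s = (0.46s² + 10s + 5)/s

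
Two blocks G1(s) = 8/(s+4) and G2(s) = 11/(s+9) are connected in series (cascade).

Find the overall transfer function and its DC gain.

Series: multiply transfer functions. G_eq = 8/(s+4) × 11/(s+9) = 88/((s+4)(s+9)). DC gain = 88/(4×9) = 2.4444.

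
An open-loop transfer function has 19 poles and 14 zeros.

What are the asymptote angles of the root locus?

n - m = 19 - 14 = 5. Angles: θk = (2k + 1)·180°/5 = 36°, 108°, 180°, 252°, 324°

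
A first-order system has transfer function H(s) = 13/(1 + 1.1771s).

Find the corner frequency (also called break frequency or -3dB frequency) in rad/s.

Corner frequency = 1/τ = 1/1.1771 = 0.85 rad/s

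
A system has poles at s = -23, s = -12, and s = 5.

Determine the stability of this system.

Pole(s) at s = 5 are not in the left half-plane. System is unstable.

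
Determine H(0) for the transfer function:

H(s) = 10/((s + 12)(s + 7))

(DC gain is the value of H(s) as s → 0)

DC gain = H(0) = 10/(12 × 7) = 10/84 = 0.1190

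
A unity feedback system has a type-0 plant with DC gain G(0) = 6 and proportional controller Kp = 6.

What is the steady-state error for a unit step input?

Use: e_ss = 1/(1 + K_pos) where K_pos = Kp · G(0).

K_pos = Kp · G(0) = 6 × 6 = 36. e_ss = 1/(1 + 36) = 0.0270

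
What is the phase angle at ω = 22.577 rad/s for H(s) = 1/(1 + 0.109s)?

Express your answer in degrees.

Phase = -arctan(ωτ) = -arctan(22.577 × 0.109) = -67.9°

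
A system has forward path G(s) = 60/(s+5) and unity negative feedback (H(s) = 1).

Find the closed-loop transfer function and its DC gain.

T(s) = G/(1+GH) = [60/(s+5)] / [1 + 60/(s+5)] = 60/(s+5+60) = 60/(s+65). DC gain = 60/65 = 0.9231.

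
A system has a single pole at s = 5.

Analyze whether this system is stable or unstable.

Pole at s = 5 is in the right half-plane. Unstable.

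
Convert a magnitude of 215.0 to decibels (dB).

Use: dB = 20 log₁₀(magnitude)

dB = 20 log₁₀(215.0) = 46.6 dB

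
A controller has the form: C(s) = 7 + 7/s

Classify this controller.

This is a Proportional-Integral (PI) controller.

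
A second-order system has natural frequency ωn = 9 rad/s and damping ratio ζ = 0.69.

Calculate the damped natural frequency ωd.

ωd = ωn√(1 - ζ²) = 9√(1 - 0.69²) = 6.51 rad/s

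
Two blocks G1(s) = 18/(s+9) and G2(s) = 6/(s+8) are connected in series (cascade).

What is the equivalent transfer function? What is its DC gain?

Series: multiply transfer functions. G_eq = 18/(s+9) × 6/(s+8) = 108/((s+9)(s+8)). DC gain = 108/(9×8) = 1.5.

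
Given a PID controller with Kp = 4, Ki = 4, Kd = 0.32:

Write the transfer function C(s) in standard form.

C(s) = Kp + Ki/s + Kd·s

Substituting values: C(s) = 4 + 4/s + 0.32s = (0.32s² + 4s + 4)/s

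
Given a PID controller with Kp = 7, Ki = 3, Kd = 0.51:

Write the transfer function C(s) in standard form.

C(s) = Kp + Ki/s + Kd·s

Substituting values: C(s) = 7 + 3/s + 0.51s = (0.51s² + 7s + 3)/s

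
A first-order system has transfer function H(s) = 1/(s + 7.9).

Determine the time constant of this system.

For H(s) = 1/(s + 1/τ), the pole is at -1/τ = -7.9, so τ = 1/7.9 = 0.1266 s.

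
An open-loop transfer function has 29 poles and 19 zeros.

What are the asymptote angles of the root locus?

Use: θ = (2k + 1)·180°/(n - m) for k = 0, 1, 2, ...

n - m = 29 - 19 = 10. Angles: θk = (2k + 1)·180°/10 = 18°, 54°, 90°, 126°, 162°, 198°, 234°, 270°, 306°, 342°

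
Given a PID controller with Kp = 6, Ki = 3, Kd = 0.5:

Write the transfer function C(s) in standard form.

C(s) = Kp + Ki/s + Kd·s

Substituting values: C(s) = 6 + 3/s + 0.5s = (0.5s² + 6s + 3)/s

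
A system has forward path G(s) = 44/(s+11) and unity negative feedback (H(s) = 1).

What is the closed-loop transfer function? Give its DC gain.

T(s) = G/(1+GH) = [44/(s+11)] / [1 + 44/(s+11)] = 44/(s+11+44) = 44/(s+55). DC gain = 44/55 = 0.8.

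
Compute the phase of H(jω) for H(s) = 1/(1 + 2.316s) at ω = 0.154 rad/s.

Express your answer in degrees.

Phase = -arctan(ωτ) = -arctan(0.154 × 2.316) = -19.6°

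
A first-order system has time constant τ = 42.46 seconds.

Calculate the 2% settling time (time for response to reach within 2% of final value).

For first-order system, 2% settling time ≈ 4τ = 4 × 42.46 = 169.84 s.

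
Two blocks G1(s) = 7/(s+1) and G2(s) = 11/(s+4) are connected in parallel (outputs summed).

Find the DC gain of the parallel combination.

Parallel: G_eq = G1 + G2. DC gain = G1(0) + G2(0) = 7/1 + 11/4 = 7 + 2.75 = 9.75.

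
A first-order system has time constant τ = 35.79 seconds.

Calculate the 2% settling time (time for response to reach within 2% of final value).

For first-order system, 2% settling time ≈ 4τ = 4 × 35.79 = 143.16 s.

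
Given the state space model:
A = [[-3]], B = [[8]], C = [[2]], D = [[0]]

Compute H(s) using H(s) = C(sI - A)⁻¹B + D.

(sI - A)⁻¹ = 1/(s + 3). H(s) = 2 × 8/(s + 3) + 0 = 16/(s + 3).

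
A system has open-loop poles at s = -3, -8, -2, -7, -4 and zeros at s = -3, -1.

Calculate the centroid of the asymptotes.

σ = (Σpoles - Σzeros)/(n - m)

σ = (Σpoles - Σzeros)/(n - m) = (-24 - (-4))/(5 - 2) = -20/3 = -6.67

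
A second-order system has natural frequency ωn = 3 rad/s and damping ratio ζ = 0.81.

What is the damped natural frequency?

ωd = ωn√(1 - ζ²) = 3√(1 - 0.81²) = 1.76 rad/s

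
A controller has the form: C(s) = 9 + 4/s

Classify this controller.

This is a Proportional-Integral (PI) controller.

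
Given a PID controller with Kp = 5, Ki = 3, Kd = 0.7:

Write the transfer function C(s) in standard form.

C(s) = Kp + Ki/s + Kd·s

Substituting values: C(s) = 5 + 3/s + 0.7s = (0.7s² + 5s + 3)/s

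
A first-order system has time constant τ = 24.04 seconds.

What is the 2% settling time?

For first-order system, 2% settling time ≈ 4τ = 4 × 24.04 = 96.16 s.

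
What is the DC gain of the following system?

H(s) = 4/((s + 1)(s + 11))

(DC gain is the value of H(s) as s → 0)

DC gain = H(0) = 4/(1 × 11) = 4/11 = 0.3636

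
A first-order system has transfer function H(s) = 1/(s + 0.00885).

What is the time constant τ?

For H(s) = 1/(s + 1/τ), the pole is at -1/τ = -0.00885, so τ = 1/0.00885 = 113 s.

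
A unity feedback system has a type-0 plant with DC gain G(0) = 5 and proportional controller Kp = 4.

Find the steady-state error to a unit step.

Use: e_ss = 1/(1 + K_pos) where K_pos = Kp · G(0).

K_pos = Kp · G(0) = 4 × 5 = 20. e_ss = 1/(1 + 20) = 0.0476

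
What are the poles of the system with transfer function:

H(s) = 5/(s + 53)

Pole is where denominator = 0: s + 53 = 0, so s = -53.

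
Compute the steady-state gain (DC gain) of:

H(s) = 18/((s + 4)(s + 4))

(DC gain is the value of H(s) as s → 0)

DC gain = H(0) = 18/(4 × 4) = 18/16 = 1.125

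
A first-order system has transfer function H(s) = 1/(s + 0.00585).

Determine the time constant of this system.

For H(s) = 1/(s + 1/τ), the pole is at -1/τ = -0.00585, so τ = 1/0.00585 = 170.9 s.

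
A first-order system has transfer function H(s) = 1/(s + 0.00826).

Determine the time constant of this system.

For H(s) = 1/(s + 1/τ), the pole is at -1/τ = -0.00826, so τ = 1/0.00826 = 121.1 s.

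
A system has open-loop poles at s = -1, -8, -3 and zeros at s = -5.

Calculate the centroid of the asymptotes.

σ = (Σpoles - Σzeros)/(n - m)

σ = (Σpoles - Σzeros)/(n - m) = (-12 - (-5))/(3 - 1) = -7/2 = -3.5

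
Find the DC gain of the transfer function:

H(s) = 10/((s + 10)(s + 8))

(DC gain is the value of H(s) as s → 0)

DC gain = H(0) = 10/(10 × 8) = 10/80 = 0.125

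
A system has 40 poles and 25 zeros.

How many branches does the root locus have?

Root locus has n branches where n = number of poles = 40.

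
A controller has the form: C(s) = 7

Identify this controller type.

This is a Proportional (P) controller.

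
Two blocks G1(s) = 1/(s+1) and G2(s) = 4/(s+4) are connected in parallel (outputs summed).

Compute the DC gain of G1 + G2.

Parallel: G_eq = G1 + G2. DC gain = G1(0) + G2(0) = 1/1 + 4/4 = 1 + 1 = 2.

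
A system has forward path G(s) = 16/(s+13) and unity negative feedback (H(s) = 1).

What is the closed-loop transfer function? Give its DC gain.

T(s) = G/(1+GH) = [16/(s+13)] / [1 + 16/(s+13)] = 16/(s+13+16) = 16/(s+29). DC gain = 16/29 = 0.5517.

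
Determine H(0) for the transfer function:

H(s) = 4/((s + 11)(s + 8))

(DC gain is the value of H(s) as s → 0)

DC gain = H(0) = 4/(11 × 8) = 4/88 = 0.0455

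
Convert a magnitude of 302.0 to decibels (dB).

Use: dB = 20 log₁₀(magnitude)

dB = 20 log₁₀(302.0) = 49.6 dB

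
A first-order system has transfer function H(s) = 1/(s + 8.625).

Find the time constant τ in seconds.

For H(s) = 1/(s + 1/τ), the pole is at -1/τ = -8.625, so τ = 1/8.625 = 0.1159 s.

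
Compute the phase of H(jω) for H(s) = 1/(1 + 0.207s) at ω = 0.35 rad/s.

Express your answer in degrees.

Phase = -arctan(ωτ) = -arctan(0.35 × 0.207) = -4.1°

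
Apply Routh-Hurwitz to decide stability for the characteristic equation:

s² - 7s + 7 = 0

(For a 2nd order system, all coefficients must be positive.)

Coefficients: 1, -7, 7. b=-7 not positive, so system is unstable.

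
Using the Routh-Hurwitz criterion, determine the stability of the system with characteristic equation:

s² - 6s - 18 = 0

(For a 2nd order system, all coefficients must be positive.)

Coefficients: 1, -6, -18. b=-6, c=-18 not positive, so system is unstable.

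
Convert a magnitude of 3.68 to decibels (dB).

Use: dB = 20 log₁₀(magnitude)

dB = 20 log₁₀(3.68) = 11.3 dB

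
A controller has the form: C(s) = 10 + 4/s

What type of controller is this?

This is a Proportional-Integral (PI) controller.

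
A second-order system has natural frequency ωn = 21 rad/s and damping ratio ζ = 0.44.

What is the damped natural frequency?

ωd = ωn√(1 - ζ²) = 21√(1 - 0.44²) = 18.86 rad/s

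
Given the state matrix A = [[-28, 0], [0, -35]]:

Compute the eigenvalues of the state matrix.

For diagonal matrix, eigenvalues are diagonal entries: λ₁ = -28, λ₂ = -35.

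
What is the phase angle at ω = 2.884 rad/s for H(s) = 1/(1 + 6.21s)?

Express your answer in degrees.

Phase = -arctan(ωτ) = -arctan(2.884 × 6.21) = -86.8°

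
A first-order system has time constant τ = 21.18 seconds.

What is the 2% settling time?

For first-order system, 2% settling time ≈ 4τ = 4 × 21.18 = 84.72 s.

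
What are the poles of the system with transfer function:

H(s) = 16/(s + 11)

Pole is where denominator = 0: s + 11 = 0, so s = -11.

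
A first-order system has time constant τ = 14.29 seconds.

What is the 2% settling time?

For first-order system, 2% settling time ≈ 4τ = 4 × 14.29 = 57.16 s.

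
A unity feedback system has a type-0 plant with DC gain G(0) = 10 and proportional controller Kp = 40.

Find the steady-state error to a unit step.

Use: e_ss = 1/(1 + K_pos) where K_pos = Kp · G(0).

K_pos = Kp · G(0) = 40 × 10 = 400. e_ss = 1/(1 + 400) = 0.0025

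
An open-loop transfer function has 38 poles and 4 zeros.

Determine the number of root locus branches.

Root locus has n branches where n = number of poles = 38.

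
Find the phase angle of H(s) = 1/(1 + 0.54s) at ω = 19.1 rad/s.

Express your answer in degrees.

Phase = -arctan(ωτ) = -arctan(19.1 × 0.54) = -84.5°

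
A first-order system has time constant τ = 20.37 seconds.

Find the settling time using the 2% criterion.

For first-order system, 2% settling time ≈ 4τ = 4 × 20.37 = 81.48 s.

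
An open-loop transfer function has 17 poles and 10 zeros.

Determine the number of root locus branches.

Root locus has n branches where n = number of poles = 17.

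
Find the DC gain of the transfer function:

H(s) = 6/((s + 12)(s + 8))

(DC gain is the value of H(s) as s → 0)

DC gain = H(0) = 6/(12 × 8) = 6/96 = 0.0625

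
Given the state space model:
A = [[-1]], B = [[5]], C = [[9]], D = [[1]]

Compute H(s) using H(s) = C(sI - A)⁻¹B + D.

(sI - A)⁻¹ = 1/(s + 1). H(s) = 9×5/(s + 1) + 1 = (s + 46)/(s + 1).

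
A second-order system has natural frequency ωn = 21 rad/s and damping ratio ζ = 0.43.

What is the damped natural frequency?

ωd = ωn√(1 - ζ²) = 21√(1 - 0.43²) = 18.96 rad/s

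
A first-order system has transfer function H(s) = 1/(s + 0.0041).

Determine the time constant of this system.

For H(s) = 1/(s + 1/τ), the pole is at -1/τ = -0.0041, so τ = 1/0.0041 = 243.9 s.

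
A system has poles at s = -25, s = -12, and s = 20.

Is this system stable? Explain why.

Pole(s) at s = 20 are not in the left half-plane. System is unstable.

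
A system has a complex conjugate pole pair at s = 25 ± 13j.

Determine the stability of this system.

Real part of poles is 25 (> 0, right half-plane). Unstable.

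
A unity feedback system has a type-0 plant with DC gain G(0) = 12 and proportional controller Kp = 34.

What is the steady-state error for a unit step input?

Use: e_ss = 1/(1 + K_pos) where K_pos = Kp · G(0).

K_pos = Kp · G(0) = 34 × 12 = 408. e_ss = 1/(1 + 408) = 0.0024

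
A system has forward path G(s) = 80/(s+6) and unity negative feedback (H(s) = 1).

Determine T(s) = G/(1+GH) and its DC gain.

T(s) = G/(1+GH) = [80/(s+6)] / [1 + 80/(s+6)] = 80/(s+6+80) = 80/(s+86). DC gain = 80/86 = 0.9302.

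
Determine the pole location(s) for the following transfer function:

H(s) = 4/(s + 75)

Pole is where denominator = 0: s + 75 = 0, so s = -75.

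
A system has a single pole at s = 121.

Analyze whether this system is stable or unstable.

Pole at s = 121 is in the right half-plane. Unstable.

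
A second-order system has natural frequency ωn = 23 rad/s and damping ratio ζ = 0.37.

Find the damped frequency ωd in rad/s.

ωd = ωn√(1 - ζ²) = 23√(1 - 0.37²) = 21.37 rad/s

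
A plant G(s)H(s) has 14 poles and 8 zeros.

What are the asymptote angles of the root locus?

n - m = 14 - 8 = 6. Angles: θk = (2k + 1)·180°/6 = 30°, 90°, 150°, 210°, 270°, 330°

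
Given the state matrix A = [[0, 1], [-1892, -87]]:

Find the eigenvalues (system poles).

det(A - λI) = λ² - (-87)λ + 1892 = (λ - (-44))(λ - (-43)). Eigenvalues: -44, -43.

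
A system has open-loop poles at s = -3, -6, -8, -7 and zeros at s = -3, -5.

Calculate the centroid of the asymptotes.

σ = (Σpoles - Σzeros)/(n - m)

σ = (Σpoles - Σzeros)/(n - m) = (-24 - (-8))/(4 - 2) = -16/2 = -8.0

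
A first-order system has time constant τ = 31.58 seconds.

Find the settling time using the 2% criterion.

For first-order system, 2% settling time ≈ 4τ = 4 × 31.58 = 126.32 s.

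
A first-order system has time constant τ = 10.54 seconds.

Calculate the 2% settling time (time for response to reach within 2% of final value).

For first-order system, 2% settling time ≈ 4τ = 4 × 10.54 = 42.16 s.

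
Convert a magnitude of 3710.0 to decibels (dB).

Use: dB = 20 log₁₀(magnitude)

dB = 20 log₁₀(3710.0) = 71.4 dB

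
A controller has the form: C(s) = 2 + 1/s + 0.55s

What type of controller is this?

This is a Proportional-Integral-Derivative (PID) controller.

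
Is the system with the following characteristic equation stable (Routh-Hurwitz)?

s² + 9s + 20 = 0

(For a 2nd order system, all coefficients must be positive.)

Coefficients: 1, 9, 20. All positive, so system is stable.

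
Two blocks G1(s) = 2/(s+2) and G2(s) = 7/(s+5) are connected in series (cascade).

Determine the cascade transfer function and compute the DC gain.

Series: multiply transfer functions. G_eq = 2/(s+2) × 7/(s+5) = 14/((s+2)(s+5)). DC gain = 14/(2×5) = 1.4.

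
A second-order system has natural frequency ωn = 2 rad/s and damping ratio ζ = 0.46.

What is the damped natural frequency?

ωd = ωn√(1 - ζ²) = 2√(1 - 0.46²) = 1.78 rad/s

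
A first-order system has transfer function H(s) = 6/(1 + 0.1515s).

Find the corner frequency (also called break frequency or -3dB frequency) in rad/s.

Corner frequency = 1/τ = 1/0.1515 = 6.601 rad/s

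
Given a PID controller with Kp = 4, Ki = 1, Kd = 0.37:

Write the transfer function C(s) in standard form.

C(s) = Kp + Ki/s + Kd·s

Substituting values: C(s) = 4 + 1/s + 0.37s = (0.37s² + 4s + 1)/s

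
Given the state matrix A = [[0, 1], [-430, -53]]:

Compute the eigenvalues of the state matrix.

det(A - λI) = λ² - (-53)λ + 430 = (λ - (-43))(λ - (-10)). Eigenvalues: -43, -10.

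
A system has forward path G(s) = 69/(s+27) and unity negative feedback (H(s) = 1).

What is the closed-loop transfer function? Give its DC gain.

T(s) = G/(1+GH) = [69/(s+27)] / [1 + 69/(s+27)] = 69/(s+27+69) = 69/(s+96). DC gain = 69/96 = 0.71875.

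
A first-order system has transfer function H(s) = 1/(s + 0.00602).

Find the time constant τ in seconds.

For H(s) = 1/(s + 1/τ), the pole is at -1/τ = -0.00602, so τ = 1/0.00602 = 166.1 s.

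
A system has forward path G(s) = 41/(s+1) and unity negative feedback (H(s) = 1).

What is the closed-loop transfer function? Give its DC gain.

T(s) = G/(1+GH) = [41/(s+1)] / [1 + 41/(s+1)] = 41/(s+1+41) = 41/(s+42). DC gain = 41/42 = 0.9762.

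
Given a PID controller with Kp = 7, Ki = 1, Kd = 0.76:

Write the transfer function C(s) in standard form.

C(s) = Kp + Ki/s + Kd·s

Substituting values: C(s) = 7 + 1/s + 0.76s = (0.76s² + 7s + 1)/s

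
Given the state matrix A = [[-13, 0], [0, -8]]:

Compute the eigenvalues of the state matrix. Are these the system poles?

For diagonal matrix, eigenvalues are diagonal entries: λ₁ = -13, λ₂ = -8. Eigenvalues of A = system poles.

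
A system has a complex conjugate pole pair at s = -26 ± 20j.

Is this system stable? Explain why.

Real part of poles is -26 (< 0, left half-plane). Stable.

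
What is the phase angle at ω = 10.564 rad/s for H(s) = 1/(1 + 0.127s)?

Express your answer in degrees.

Phase = -arctan(ωτ) = -arctan(10.564 × 0.127) = -53.3°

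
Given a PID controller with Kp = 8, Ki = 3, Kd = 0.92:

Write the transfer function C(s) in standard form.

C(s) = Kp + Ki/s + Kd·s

Substituting values: C(s) = 8 + 3/s + 0.92s = (0.92s² + 8s + 3)/s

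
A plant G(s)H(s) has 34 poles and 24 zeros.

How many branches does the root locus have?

Root locus has n branches where n = number of poles = 34.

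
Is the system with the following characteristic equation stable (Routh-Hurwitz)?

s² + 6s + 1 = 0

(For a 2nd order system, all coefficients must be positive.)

Coefficients: 1, 6, 1. All positive, so system is stable.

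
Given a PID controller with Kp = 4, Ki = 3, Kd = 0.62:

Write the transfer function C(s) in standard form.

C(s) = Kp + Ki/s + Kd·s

Substituting values: C(s) = 4 + 3/s + 0.62s = (0.62s² + 4s + 3)/s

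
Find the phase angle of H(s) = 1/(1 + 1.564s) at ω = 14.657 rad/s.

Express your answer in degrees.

Phase = -arctan(ωτ) = -arctan(14.657 × 1.564) = -87.5°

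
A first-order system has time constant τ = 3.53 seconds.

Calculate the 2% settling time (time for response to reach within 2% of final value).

For first-order system, 2% settling time ≈ 4τ = 4 × 3.53 = 14.12 s.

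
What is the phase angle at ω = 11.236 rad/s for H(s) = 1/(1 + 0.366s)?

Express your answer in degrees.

Phase = -arctan(ωτ) = -arctan(11.236 × 0.366) = -76.3°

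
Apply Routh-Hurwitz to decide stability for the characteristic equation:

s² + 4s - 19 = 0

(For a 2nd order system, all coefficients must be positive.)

Coefficients: 1, 4, -19. c=-19 not positive, so system is unstable.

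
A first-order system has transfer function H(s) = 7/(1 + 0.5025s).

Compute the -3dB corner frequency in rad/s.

Corner frequency = 1/τ = 1/0.5025 = 1.99 rad/s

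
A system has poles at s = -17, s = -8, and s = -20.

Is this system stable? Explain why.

All poles are in the left half-plane. System is stable.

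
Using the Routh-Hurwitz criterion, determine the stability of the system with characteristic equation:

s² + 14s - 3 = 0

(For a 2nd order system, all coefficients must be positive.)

Coefficients: 1, 14, -3. c=-3 not positive, so system is unstable.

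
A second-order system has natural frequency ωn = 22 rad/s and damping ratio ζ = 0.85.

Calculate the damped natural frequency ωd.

ωd = ωn√(1 - ζ²) = 22√(1 - 0.85²) = 11.59 rad/s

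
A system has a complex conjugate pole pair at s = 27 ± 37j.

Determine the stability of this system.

Real part of poles is 27 (> 0, right half-plane). Unstable.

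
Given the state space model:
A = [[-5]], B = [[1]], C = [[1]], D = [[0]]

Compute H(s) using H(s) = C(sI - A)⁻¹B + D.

(sI - A)⁻¹ = 1/(s + 5). H(s) = 1 × 1/(s + 5) + 0 = 1/(s + 5).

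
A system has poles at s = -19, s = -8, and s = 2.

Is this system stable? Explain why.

Pole(s) at s = 2 are not in the left half-plane. System is unstable.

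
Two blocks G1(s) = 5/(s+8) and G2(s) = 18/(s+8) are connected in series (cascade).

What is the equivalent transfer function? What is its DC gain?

Series: multiply transfer functions. G_eq = 5/(s+8) × 18/(s+8) = 90/((s+8)(s+8)). DC gain = 90/(8×8) = 1.40625.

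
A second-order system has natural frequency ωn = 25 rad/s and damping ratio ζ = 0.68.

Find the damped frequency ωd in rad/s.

ωd = ωn√(1 - ζ²) = 25√(1 - 0.68²) = 18.33 rad/s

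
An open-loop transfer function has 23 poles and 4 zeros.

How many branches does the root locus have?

Root locus has n branches where n = number of poles = 23.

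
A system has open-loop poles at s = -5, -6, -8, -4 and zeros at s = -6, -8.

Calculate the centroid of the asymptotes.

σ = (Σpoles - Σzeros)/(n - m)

σ = (Σpoles - Σzeros)/(n - m) = (-23 - (-14))/(4 - 2) = -9/2 = -4.5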